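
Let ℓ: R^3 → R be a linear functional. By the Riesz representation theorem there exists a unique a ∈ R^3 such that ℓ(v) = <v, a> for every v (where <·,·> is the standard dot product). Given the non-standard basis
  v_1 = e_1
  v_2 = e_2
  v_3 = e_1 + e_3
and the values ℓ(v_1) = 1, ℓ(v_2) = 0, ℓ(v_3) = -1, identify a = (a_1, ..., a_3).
a = (1, 0, -2)

Write a = (a_1, ..., a_3) in the standard basis. For each basis vector v_i, ℓ(v_i) = <v_i, a> is a linear equation in the a_j's. Collect the n equations into a matrix system V a = ℓ, where row i of V is v_i (expressed in the standard basis). Since V is invertible (lower-triangular with 1s on the diagonal, up to permutation), solve by back-substitution:
  V =
[[1, 0, 0],
 [0, 1, 0],
 [1, 0, 1]]
  V a = (1, 0, -1)
Solving gives a = (1, 0, -2).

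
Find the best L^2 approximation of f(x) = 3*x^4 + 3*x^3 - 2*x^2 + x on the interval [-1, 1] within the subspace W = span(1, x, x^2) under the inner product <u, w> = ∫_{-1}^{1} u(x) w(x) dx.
g(x) = 4*x^2/7 + 14*x/5 - 9/35

The best approximation g ∈ W is the orthogonal projection of f onto W. Writing g = a_0 + a_1 x + a_2 x^2, the coefficients solve the normal equations G · a = b where
  G_{ij} = <φ_i, φ_j> and b_i = <f, φ_i>, with φ_0 = 1, φ_1 = x, φ_2 = x^2.
G =
  [2, 0, 2/3]
  [0, 2/3, 0]
  [2/3, 0, 2/5],
b = (-2/15, 28/15, 2/35).
Solving gives a_0 = -9/35, a_1 = 14/5, a_2 = 4/7, so
  g(x) = 4*x^2/7 + 14*x/5 - 9/35.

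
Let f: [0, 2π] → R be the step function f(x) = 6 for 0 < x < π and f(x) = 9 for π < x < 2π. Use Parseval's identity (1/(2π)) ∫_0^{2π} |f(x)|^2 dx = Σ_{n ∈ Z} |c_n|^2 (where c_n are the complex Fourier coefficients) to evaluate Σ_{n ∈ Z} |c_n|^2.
Σ |c_n|^2 = 117/2

Parseval equates the L^2 energy of f (normalised by 1/(2π)) with the ℓ^2 sum of its Fourier coefficients: (1/(2π)) ∫_0^{2π} |f|^2 = Σ |c_n|^2.
Compute the left side: (1/(2π)) [∫_0^π 6^2 dx + ∫_π^{2π} 9^2 dx] = (1/(2π)) · (36π + 81π) = (36 + 81)/2 = 117/2.
So Σ_{n ∈ Z} |c_n|^2 = 117/2.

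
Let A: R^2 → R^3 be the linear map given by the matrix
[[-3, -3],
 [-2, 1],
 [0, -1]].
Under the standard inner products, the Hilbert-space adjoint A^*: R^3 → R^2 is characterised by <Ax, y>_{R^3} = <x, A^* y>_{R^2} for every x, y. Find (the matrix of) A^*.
A^* = A^T =
[[-3, -2, 0],
 [-3, 1, -1]]

For real matrices with standard dot products, the defining identity <Ax, y> = <x, A^* y> gives (Ax)^T y = x^T (A^*) y, i.e. x^T A^T y = x^T (A^*) y. Since this holds for all x, y, we must have A^* = A^T. Therefore
A^* =
[[-3, -2, 0],
 [-3, 1, -1]].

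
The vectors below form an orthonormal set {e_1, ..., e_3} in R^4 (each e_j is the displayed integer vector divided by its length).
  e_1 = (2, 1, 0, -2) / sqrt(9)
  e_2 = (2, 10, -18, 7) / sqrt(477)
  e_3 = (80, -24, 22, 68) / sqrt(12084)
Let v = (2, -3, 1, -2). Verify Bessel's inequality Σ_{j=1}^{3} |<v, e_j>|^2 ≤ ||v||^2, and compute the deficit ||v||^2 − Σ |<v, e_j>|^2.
Σ |<v, e_j>|^2 = 626/57; ||v||^2 = 18; deficit = 400/57

Write each e_j = u_j / sqrt(<u_j, u_j>) where u_j is the displayed integer vector. Then <v, e_j> = <v, u_j> / sqrt(<u_j, u_j>), so |<v, e_j>|^2 = <v, u_j>^2 / <u_j, u_j>.
Coefficients: <v, e_1> = 5/sqrt(9), <v, e_2> = -58/sqrt(477), <v, e_3> = 118/sqrt(12084).
Square and sum: Σ |<v, e_j>|^2 = 626/57.
Compute ||v||^2 = v·v = 18.
Deficit = 18 − 626/57 = 400/57 ≥ 0, confirming Bessel's inequality. (The deficit equals ||v − Σ <v,e_j> e_j||^2, the squared distance from v to span{e_j}.)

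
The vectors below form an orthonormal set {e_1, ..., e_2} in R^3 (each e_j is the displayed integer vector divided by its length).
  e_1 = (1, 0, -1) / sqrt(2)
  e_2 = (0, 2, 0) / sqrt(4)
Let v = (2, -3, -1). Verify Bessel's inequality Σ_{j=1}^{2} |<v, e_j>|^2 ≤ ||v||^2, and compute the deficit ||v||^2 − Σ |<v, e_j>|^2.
Σ |<v, e_j>|^2 = 27/2; ||v||^2 = 14; deficit = 1/2

Write each e_j = u_j / sqrt(<u_j, u_j>) where u_j is the displayed integer vector. Then <v, e_j> = <v, u_j> / sqrt(<u_j, u_j>), so |<v, e_j>|^2 = <v, u_j>^2 / <u_j, u_j>.
Coefficients: <v, e_1> = 3/sqrt(2), <v, e_2> = -6/sqrt(4).
Square and sum: Σ |<v, e_j>|^2 = 27/2.
Compute ||v||^2 = v·v = 14.
Deficit = 14 − 27/2 = 1/2 ≥ 0, confirming Bessel's inequality. (The deficit equals ||v − Σ <v,e_j> e_j||^2, the squared distance from v to span{e_j}.)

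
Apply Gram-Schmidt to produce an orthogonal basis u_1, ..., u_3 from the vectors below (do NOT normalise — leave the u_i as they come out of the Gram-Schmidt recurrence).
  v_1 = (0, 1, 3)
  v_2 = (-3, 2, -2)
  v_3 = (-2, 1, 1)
Orthogonal basis:
  u_1 = (0, 1, 3)
  u_2 = (-3, 12/5, -4/5)
  u_3 = (-40/77, -45/77, 15/77)

Apply the Gram-Schmidt recurrence
  u_1 = v_1
  u_i = v_i − Σ_{j<i} ((v_i · u_j) / (u_j · u_j)) · u_j.

Step by step this gives:
  u_1 = (0, 1, 3)
  u_2 = (-3, 12/5, -4/5)
  u_3 = (-40/77, -45/77, 15/77)

Orthogonality check:
  u_2 · u_1 = 0 (should be 0)
  u_3 · u_1 = 0 (should be 0)
  u_3 · u_2 = 0 (should be 0)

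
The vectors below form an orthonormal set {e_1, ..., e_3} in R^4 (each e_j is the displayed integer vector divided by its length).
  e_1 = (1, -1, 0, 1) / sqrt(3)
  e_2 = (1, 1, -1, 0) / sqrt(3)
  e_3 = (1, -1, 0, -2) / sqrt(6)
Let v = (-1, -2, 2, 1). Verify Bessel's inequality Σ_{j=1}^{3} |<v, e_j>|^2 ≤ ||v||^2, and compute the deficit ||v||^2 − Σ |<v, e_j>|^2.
Σ |<v, e_j>|^2 = 59/6; ||v||^2 = 10; deficit = 1/6

Write each e_j = u_j / sqrt(<u_j, u_j>) where u_j is the displayed integer vector. Then <v, e_j> = <v, u_j> / sqrt(<u_j, u_j>), so |<v, e_j>|^2 = <v, u_j>^2 / <u_j, u_j>.
Coefficients: <v, e_1> = 2/sqrt(3), <v, e_2> = -5/sqrt(3), <v, e_3> = -1/sqrt(6).
Square and sum: Σ |<v, e_j>|^2 = 59/6.
Compute ||v||^2 = v·v = 10.
Deficit = 10 − 59/6 = 1/6 ≥ 0, confirming Bessel's inequality. (The deficit equals ||v − Σ <v,e_j> e_j||^2, the squared distance from v to span{e_j}.)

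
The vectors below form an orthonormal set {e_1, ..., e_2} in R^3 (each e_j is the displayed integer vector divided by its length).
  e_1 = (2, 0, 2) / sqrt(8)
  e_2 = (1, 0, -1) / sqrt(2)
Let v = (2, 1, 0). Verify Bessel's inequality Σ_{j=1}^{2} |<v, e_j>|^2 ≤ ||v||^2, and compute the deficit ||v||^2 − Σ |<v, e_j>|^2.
Σ |<v, e_j>|^2 = 4; ||v||^2 = 5; deficit = 1

Write each e_j = u_j / sqrt(<u_j, u_j>) where u_j is the displayed integer vector. Then <v, e_j> = <v, u_j> / sqrt(<u_j, u_j>), so |<v, e_j>|^2 = <v, u_j>^2 / <u_j, u_j>.
Coefficients: <v, e_1> = 4/sqrt(8), <v, e_2> = 2/sqrt(2).
Square and sum: Σ |<v, e_j>|^2 = 4.
Compute ||v||^2 = v·v = 5.
Deficit = 5 − 4 = 1 ≥ 0, confirming Bessel's inequality. (The deficit equals ||v − Σ <v,e_j> e_j||^2, the squared distance from v to span{e_j}.)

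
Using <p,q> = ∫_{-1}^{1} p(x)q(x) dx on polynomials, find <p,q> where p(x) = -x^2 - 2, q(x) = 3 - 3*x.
<p,q> = -14

Expand the product: p(x)·q(x) = 3*x^3 - 3*x^2 + 6*x - 6.
∫_{-1}^{1} of each monomial x^k gives [2/(k+1) if k even, 0 if k odd]. Integrating term-by-term (or equivalently evaluating the antiderivative F(x) = 3*x^4/4 - x^3 + 3*x^2 - 6*x at the endpoints):
  F(1) − F(−1) = -13/4 − (43/4) = -14.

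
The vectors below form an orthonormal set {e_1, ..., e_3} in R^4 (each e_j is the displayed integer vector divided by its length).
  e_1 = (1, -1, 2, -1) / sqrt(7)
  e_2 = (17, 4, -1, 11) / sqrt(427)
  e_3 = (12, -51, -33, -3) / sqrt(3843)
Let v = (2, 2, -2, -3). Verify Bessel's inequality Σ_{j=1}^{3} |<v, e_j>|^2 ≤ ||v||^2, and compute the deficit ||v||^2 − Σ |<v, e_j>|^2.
Σ |<v, e_j>|^2 = 3/7; ||v||^2 = 21; deficit = 144/7

Write each e_j = u_j / sqrt(<u_j, u_j>) where u_j is the displayed integer vector. Then <v, e_j> = <v, u_j> / sqrt(<u_j, u_j>), so |<v, e_j>|^2 = <v, u_j>^2 / <u_j, u_j>.
Coefficients: <v, e_1> = -1/sqrt(7), <v, e_2> = 11/sqrt(427), <v, e_3> = -3/sqrt(3843).
Square and sum: Σ |<v, e_j>|^2 = 3/7.
Compute ||v||^2 = v·v = 21.
Deficit = 21 − 3/7 = 144/7 ≥ 0, confirming Bessel's inequality. (The deficit equals ||v − Σ <v,e_j> e_j||^2, the squared distance from v to span{e_j}.)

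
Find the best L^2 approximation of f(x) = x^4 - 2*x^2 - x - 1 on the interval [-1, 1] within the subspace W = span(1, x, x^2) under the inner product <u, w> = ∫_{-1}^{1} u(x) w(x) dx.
g(x) = -8*x^2/7 - x - 38/35

The best approximation g ∈ W is the orthogonal projection of f onto W. Writing g = a_0 + a_1 x + a_2 x^2, the coefficients solve the normal equations G · a = b where
  G_{ij} = <φ_i, φ_j> and b_i = <f, φ_i>, with φ_0 = 1, φ_1 = x, φ_2 = x^2.
G =
  [2, 0, 2/3]
  [0, 2/3, 0]
  [2/3, 0, 2/5],
b = (-44/15, -2/3, -124/105).
Solving gives a_0 = -38/35, a_1 = -1, a_2 = -8/7, so
  g(x) = -8*x^2/7 - x - 38/35.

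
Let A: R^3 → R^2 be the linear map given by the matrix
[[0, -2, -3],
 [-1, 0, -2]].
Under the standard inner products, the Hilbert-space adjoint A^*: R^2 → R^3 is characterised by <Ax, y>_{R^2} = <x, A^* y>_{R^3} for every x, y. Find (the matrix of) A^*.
A^* = A^T =
[[0, -1],
 [-2, 0],
 [-3, -2]]

For real matrices with standard dot products, the defining identity <Ax, y> = <x, A^* y> gives (Ax)^T y = x^T (A^*) y, i.e. x^T A^T y = x^T (A^*) y. Since this holds for all x, y, we must have A^* = A^T. Therefore
A^* =
[[0, -1],
 [-2, 0],
 [-3, -2]].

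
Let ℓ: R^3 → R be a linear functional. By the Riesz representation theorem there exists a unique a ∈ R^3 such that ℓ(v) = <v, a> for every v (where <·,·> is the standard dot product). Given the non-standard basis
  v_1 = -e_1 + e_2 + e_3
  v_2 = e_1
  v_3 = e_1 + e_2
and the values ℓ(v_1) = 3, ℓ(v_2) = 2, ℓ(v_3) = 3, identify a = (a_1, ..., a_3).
a = (2, 1, 4)

Write a = (a_1, ..., a_3) in the standard basis. For each basis vector v_i, ℓ(v_i) = <v_i, a> is a linear equation in the a_j's. Collect the n equations into a matrix system V a = ℓ, where row i of V is v_i (expressed in the standard basis). Since V is invertible (lower-triangular with 1s on the diagonal, up to permutation), solve by back-substitution:
  V =
[[-1, 1, 1],
 [1, 0, 0],
 [1, 1, 0]]
  V a = (3, 2, 3)
Solving gives a = (2, 1, 4).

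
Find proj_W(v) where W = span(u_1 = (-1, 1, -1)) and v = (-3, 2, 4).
proj_W(v) = (-1/3, 1/3, -1/3)

Set up U = [u_1 | ... | u_1] ∈ R^(3×1). The projector onto W = col(U) is P = U (U^T U)^(-1) U^T.
Compute U^T U =
  [3],
and U^T v = (1).
Solve U^T U · c = U^T v for the coefficients: c = (1/3). The projection is proj_W(v) = U c.
Check: (v - proj_W(v)) · u_1 = 0  (should be 0).
Result: proj_W(v) = (-1/3, 1/3, -1/3).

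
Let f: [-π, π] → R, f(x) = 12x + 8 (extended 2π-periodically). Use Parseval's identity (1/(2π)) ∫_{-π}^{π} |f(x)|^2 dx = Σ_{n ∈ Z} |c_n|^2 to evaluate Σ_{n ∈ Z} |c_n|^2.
Σ |c_n|^2 = 48π^2 + 64

Expand and integrate term by term over [-π, π]:
  ∫ (12x)^2 dx = 144·(2π^3/3); ∫ 2·12·(8)·x dx = 0 (odd integrand); ∫ 8^2 dx = 64·2π.
So (1/(2π)) ∫_{-π}^{π} (12x + 8)^2 dx = 144π^2/3 + 64 = 48π^2 + 64.
Parseval ⇒ Σ |c_n|^2 = 48π^2 + 64.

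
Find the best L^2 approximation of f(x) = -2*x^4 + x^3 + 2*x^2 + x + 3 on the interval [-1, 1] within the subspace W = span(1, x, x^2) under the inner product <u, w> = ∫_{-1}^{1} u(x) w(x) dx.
g(x) = 2*x^2/7 + 8*x/5 + 111/35

The best approximation g ∈ W is the orthogonal projection of f onto W. Writing g = a_0 + a_1 x + a_2 x^2, the coefficients solve the normal equations G · a = b where
  G_{ij} = <φ_i, φ_j> and b_i = <f, φ_i>, with φ_0 = 1, φ_1 = x, φ_2 = x^2.
G =
  [2, 0, 2/3]
  [0, 2/3, 0]
  [2/3, 0, 2/5],
b = (98/15, 16/15, 78/35).
Solving gives a_0 = 111/35, a_1 = 8/5, a_2 = 2/7, so
  g(x) = 2*x^2/7 + 8*x/5 + 111/35.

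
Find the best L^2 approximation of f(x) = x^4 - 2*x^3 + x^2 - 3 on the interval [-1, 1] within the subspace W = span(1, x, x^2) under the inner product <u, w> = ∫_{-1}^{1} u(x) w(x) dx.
g(x) = 13*x^2/7 - 6*x/5 - 108/35

The best approximation g ∈ W is the orthogonal projection of f onto W. Writing g = a_0 + a_1 x + a_2 x^2, the coefficients solve the normal equations G · a = b where
  G_{ij} = <φ_i, φ_j> and b_i = <f, φ_i>, with φ_0 = 1, φ_1 = x, φ_2 = x^2.
G =
  [2, 0, 2/3]
  [0, 2/3, 0]
  [2/3, 0, 2/5],
b = (-74/15, -4/5, -46/35).
Solving gives a_0 = -108/35, a_1 = -6/5, a_2 = 13/7, so
  g(x) = 13*x^2/7 - 6*x/5 - 108/35.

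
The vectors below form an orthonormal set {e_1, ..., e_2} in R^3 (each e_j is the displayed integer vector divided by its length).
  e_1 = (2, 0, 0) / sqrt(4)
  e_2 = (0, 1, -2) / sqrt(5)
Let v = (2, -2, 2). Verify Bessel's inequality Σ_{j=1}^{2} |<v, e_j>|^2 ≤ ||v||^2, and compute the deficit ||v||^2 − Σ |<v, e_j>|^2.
Σ |<v, e_j>|^2 = 56/5; ||v||^2 = 12; deficit = 4/5

Write each e_j = u_j / sqrt(<u_j, u_j>) where u_j is the displayed integer vector. Then <v, e_j> = <v, u_j> / sqrt(<u_j, u_j>), so |<v, e_j>|^2 = <v, u_j>^2 / <u_j, u_j>.
Coefficients: <v, e_1> = 4/sqrt(4), <v, e_2> = -6/sqrt(5).
Square and sum: Σ |<v, e_j>|^2 = 56/5.
Compute ||v||^2 = v·v = 12.
Deficit = 12 − 56/5 = 4/5 ≥ 0, confirming Bessel's inequality. (The deficit equals ||v − Σ <v,e_j> e_j||^2, the squared distance from v to span{e_j}.)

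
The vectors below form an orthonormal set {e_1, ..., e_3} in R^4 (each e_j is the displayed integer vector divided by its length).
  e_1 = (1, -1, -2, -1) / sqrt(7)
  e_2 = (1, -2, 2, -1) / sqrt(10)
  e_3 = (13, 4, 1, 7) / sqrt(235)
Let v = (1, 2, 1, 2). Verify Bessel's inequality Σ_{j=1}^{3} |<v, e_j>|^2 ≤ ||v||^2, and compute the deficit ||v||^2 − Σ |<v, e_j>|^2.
Σ |<v, e_j>|^2 = 6571/658; ||v||^2 = 10; deficit = 9/658

Write each e_j = u_j / sqrt(<u_j, u_j>) where u_j is the displayed integer vector. Then <v, e_j> = <v, u_j> / sqrt(<u_j, u_j>), so |<v, e_j>|^2 = <v, u_j>^2 / <u_j, u_j>.
Coefficients: <v, e_1> = -5/sqrt(7), <v, e_2> = -3/sqrt(10), <v, e_3> = 36/sqrt(235).
Square and sum: Σ |<v, e_j>|^2 = 6571/658.
Compute ||v||^2 = v·v = 10.
Deficit = 10 − 6571/658 = 9/658 ≥ 0, confirming Bessel's inequality. (The deficit equals ||v − Σ <v,e_j> e_j||^2, the squared distance from v to span{e_j}.)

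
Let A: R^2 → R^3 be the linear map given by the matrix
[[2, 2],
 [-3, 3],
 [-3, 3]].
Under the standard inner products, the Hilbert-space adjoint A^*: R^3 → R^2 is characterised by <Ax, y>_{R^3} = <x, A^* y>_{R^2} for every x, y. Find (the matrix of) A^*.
A^* = A^T =
[[2, -3, -3],
 [2, 3, 3]]

For real matrices with standard dot products, the defining identity <Ax, y> = <x, A^* y> gives (Ax)^T y = x^T (A^*) y, i.e. x^T A^T y = x^T (A^*) y. Since this holds for all x, y, we must have A^* = A^T. Therefore
A^* =
[[2, -3, -3],
 [2, 3, 3]].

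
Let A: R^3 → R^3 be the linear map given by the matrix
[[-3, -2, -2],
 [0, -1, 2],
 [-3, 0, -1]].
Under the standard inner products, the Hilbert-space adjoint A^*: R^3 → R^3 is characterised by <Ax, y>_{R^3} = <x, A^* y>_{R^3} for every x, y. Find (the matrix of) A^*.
A^* = A^T =
[[-3, 0, -3],
 [-2, -1, 0],
 [-2, 2, -1]]

For real matrices with standard dot products, the defining identity <Ax, y> = <x, A^* y> gives (Ax)^T y = x^T (A^*) y, i.e. x^T A^T y = x^T (A^*) y. Since this holds for all x, y, we must have A^* = A^T. Therefore
A^* =
[[-3, 0, -3],
 [-2, -1, 0],
 [-2, 2, -1]].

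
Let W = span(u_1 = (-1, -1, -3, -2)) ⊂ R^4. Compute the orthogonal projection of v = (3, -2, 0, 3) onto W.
proj_W(v) = (7/15, 7/15, 7/5, 14/15)

Set up U = [u_1 | ... | u_1] ∈ R^(4×1). The projector onto W = col(U) is P = U (U^T U)^(-1) U^T.
Compute U^T U =
  [15],
and U^T v = (-7).
Solve U^T U · c = U^T v for the coefficients: c = (-7/15). The projection is proj_W(v) = U c.
Check: (v - proj_W(v)) · u_1 = 0  (should be 0).
Result: proj_W(v) = (7/15, 7/15, 7/5, 14/15).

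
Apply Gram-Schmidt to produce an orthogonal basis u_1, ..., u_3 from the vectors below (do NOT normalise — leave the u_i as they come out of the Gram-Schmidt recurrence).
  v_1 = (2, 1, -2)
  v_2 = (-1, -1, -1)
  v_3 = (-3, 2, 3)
Orthogonal basis:
  u_1 = (2, 1, -2)
  u_2 = (-7/9, -8/9, -11/9)
  u_3 = (-21/13, 28/13, -7/13)

Apply the Gram-Schmidt recurrence
  u_1 = v_1
  u_i = v_i − Σ_{j<i} ((v_i · u_j) / (u_j · u_j)) · u_j.

Step by step this gives:
  u_1 = (2, 1, -2)
  u_2 = (-7/9, -8/9, -11/9)
  u_3 = (-21/13, 28/13, -7/13)

Orthogonality check:
  u_2 · u_1 = 0 (should be 0)
  u_3 · u_1 = 0 (should be 0)
  u_3 · u_2 = 0 (should be 0)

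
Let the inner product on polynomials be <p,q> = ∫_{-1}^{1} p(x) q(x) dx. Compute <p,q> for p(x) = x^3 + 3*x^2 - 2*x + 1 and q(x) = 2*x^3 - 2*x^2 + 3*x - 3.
<p,q> = -2054/105

Expand the product: p(x)·q(x) = 2*x^6 + 4*x^5 - 7*x^4 + 12*x^3 - 17*x^2 + 9*x - 3.
∫_{-1}^{1} of each monomial x^k gives [2/(k+1) if k even, 0 if k odd]. Integrating term-by-term (or equivalently evaluating the antiderivative F(x) = 2*x^7/7 + 2*x^6/3 - 7*x^5/5 + 3*x^4 - 17*x^3/3 + 9*x^2/2 - 3*x at the endpoints):
  F(1) − F(−1) = -113/70 − (3769/210) = -2054/105.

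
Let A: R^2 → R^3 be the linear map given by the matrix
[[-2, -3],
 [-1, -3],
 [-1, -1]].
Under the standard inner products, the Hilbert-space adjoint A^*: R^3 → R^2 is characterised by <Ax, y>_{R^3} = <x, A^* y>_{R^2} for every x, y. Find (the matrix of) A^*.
A^* = A^T =
[[-2, -1, -1],
 [-3, -3, -1]]

For real matrices with standard dot products, the defining identity <Ax, y> = <x, A^* y> gives (Ax)^T y = x^T (A^*) y, i.e. x^T A^T y = x^T (A^*) y. Since this holds for all x, y, we must have A^* = A^T. Therefore
A^* =
[[-2, -1, -1],
 [-3, -3, -1]].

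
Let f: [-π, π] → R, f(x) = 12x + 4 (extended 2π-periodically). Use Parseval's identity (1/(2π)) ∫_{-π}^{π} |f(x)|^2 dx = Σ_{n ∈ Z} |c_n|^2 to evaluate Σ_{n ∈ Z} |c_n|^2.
Σ |c_n|^2 = 48π^2 + 16

Expand and integrate term by term over [-π, π]:
  ∫ (12x)^2 dx = 144·(2π^3/3); ∫ 2·12·(4)·x dx = 0 (odd integrand); ∫ 4^2 dx = 16·2π.
So (1/(2π)) ∫_{-π}^{π} (12x + 4)^2 dx = 144π^2/3 + 16 = 48π^2 + 16.
Parseval ⇒ Σ |c_n|^2 = 48π^2 + 16.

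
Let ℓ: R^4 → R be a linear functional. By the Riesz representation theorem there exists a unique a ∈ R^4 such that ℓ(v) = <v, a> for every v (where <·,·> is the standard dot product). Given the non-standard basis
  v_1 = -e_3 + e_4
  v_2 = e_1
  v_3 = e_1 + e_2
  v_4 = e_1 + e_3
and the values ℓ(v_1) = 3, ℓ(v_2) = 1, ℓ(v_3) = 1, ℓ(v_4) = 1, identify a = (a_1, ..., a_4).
a = (1, 0, 0, 3)

Write a = (a_1, ..., a_4) in the standard basis. For each basis vector v_i, ℓ(v_i) = <v_i, a> is a linear equation in the a_j's. Collect the n equations into a matrix system V a = ℓ, where row i of V is v_i (expressed in the standard basis). Since V is invertible (lower-triangular with 1s on the diagonal, up to permutation), solve by back-substitution:
  V =
[[0, 0, -1, 1],
 [1, 0, 0, 0],
 [1, 1, 0, 0],
 [1, 0, 1, 0]]
  V a = (3, 1, 1, 1)
Solving gives a = (1, 0, 0, 3).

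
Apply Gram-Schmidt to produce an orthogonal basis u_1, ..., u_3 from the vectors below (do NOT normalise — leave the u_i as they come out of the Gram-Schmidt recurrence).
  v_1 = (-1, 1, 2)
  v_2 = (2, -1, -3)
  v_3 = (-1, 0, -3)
Orthogonal basis:
  u_1 = (-1, 1, 2)
  u_2 = (1/2, 1/2, 0)
  u_3 = (-4/3, 4/3, -4/3)

Apply the Gram-Schmidt recurrence
  u_1 = v_1
  u_i = v_i − Σ_{j<i} ((v_i · u_j) / (u_j · u_j)) · u_j.

Step by step this gives:
  u_1 = (-1, 1, 2)
  u_2 = (1/2, 1/2, 0)
  u_3 = (-4/3, 4/3, -4/3)

Orthogonality check:
  u_2 · u_1 = 0 (should be 0)
  u_3 · u_1 = 0 (should be 0)
  u_3 · u_2 = 0 (should be 0)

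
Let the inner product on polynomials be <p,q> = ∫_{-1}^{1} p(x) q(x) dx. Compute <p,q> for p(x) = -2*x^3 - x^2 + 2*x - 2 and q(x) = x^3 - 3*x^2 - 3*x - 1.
<p,q> = 892/105

Expand the product: p(x)·q(x) = -2*x^6 + 5*x^5 + 11*x^4 - 3*x^3 + x^2 + 4*x + 2.
∫_{-1}^{1} of each monomial x^k gives [2/(k+1) if k even, 0 if k odd]. Integrating term-by-term (or equivalently evaluating the antiderivative F(x) = -2*x^7/7 + 5*x^6/6 + 11*x^5/5 - 3*x^4/4 + x^3/3 + 2*x^2 + 2*x at the endpoints):
  F(1) − F(−1) = 2659/420 − (-303/140) = 892/105.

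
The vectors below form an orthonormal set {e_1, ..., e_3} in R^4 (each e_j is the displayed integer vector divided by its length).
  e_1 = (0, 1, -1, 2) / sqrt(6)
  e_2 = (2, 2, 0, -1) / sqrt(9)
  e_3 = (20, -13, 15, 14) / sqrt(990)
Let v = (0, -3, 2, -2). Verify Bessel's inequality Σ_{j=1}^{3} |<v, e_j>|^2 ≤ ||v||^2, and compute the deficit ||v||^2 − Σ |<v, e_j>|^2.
Σ |<v, e_j>|^2 = 2801/165; ||v||^2 = 17; deficit = 4/165

Write each e_j = u_j / sqrt(<u_j, u_j>) where u_j is the displayed integer vector. Then <v, e_j> = <v, u_j> / sqrt(<u_j, u_j>), so |<v, e_j>|^2 = <v, u_j>^2 / <u_j, u_j>.
Coefficients: <v, e_1> = -9/sqrt(6), <v, e_2> = -4/sqrt(9), <v, e_3> = 41/sqrt(990).
Square and sum: Σ |<v, e_j>|^2 = 2801/165.
Compute ||v||^2 = v·v = 17.
Deficit = 17 − 2801/165 = 4/165 ≥ 0, confirming Bessel's inequality. (The deficit equals ||v − Σ <v,e_j> e_j||^2, the squared distance from v to span{e_j}.)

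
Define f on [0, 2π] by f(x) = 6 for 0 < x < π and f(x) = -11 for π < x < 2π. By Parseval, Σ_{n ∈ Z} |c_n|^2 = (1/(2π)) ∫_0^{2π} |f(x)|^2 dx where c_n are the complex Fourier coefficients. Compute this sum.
Σ |c_n|^2 = 157/2

Parseval equates the L^2 energy of f (normalised by 1/(2π)) with the ℓ^2 sum of its Fourier coefficients: (1/(2π)) ∫_0^{2π} |f|^2 = Σ |c_n|^2.
Compute the left side: (1/(2π)) [∫_0^π 6^2 dx + ∫_π^{2π} (-11)^2 dx] = (1/(2π)) · (36π + 121π) = (36 + 121)/2 = 157/2.
So Σ_{n ∈ Z} |c_n|^2 = 157/2.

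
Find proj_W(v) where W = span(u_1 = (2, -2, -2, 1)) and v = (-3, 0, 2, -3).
proj_W(v) = (-2, 2, 2, -1)

Set up U = [u_1 | ... | u_1] ∈ R^(4×1). The projector onto W = col(U) is P = U (U^T U)^(-1) U^T.
Compute U^T U =
  [13],
and U^T v = (-13).
Solve U^T U · c = U^T v for the coefficients: c = (-1). The projection is proj_W(v) = U c.
Check: (v - proj_W(v)) · u_1 = 0  (should be 0).
Result: proj_W(v) = (-2, 2, 2, -1).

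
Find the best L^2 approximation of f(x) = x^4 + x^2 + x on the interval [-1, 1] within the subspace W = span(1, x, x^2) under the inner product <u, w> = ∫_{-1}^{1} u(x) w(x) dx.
g(x) = 13*x^2/7 + x - 3/35

The best approximation g ∈ W is the orthogonal projection of f onto W. Writing g = a_0 + a_1 x + a_2 x^2, the coefficients solve the normal equations G · a = b where
  G_{ij} = <φ_i, φ_j> and b_i = <f, φ_i>, with φ_0 = 1, φ_1 = x, φ_2 = x^2.
G =
  [2, 0, 2/3]
  [0, 2/3, 0]
  [2/3, 0, 2/5],
b = (16/15, 2/3, 24/35).
Solving gives a_0 = -3/35, a_1 = 1, a_2 = 13/7, so
  g(x) = 13*x^2/7 + x - 3/35.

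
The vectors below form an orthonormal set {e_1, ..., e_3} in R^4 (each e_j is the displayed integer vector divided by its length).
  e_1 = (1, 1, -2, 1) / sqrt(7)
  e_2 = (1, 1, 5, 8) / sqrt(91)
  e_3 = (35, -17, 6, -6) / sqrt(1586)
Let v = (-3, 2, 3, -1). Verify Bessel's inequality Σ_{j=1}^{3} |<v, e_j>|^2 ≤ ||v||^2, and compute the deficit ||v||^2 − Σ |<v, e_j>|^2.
Σ |<v, e_j>|^2 = 2181/122; ||v||^2 = 23; deficit = 625/122

Write each e_j = u_j / sqrt(<u_j, u_j>) where u_j is the displayed integer vector. Then <v, e_j> = <v, u_j> / sqrt(<u_j, u_j>), so |<v, e_j>|^2 = <v, u_j>^2 / <u_j, u_j>.
Coefficients: <v, e_1> = -8/sqrt(7), <v, e_2> = 6/sqrt(91), <v, e_3> = -115/sqrt(1586).
Square and sum: Σ |<v, e_j>|^2 = 2181/122.
Compute ||v||^2 = v·v = 23.
Deficit = 23 − 2181/122 = 625/122 ≥ 0, confirming Bessel's inequality. (The deficit equals ||v − Σ <v,e_j> e_j||^2, the squared distance from v to span{e_j}.)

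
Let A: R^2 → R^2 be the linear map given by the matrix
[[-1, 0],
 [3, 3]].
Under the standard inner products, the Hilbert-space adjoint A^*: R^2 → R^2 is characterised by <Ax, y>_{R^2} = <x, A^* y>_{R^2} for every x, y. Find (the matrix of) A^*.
A^* = A^T =
[[-1, 3],
 [0, 3]]

For real matrices with standard dot products, the defining identity <Ax, y> = <x, A^* y> gives (Ax)^T y = x^T (A^*) y, i.e. x^T A^T y = x^T (A^*) y. Since this holds for all x, y, we must have A^* = A^T. Therefore
A^* =
[[-1, 3],
 [0, 3]].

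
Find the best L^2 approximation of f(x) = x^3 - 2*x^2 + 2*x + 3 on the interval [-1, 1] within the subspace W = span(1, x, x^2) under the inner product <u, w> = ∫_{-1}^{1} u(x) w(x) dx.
g(x) = -2*x^2 + 13*x/5 + 3

The best approximation g ∈ W is the orthogonal projection of f onto W. Writing g = a_0 + a_1 x + a_2 x^2, the coefficients solve the normal equations G · a = b where
  G_{ij} = <φ_i, φ_j> and b_i = <f, φ_i>, with φ_0 = 1, φ_1 = x, φ_2 = x^2.
G =
  [2, 0, 2/3]
  [0, 2/3, 0]
  [2/3, 0, 2/5],
b = (14/3, 26/15, 6/5).
Solving gives a_0 = 3, a_1 = 13/5, a_2 = -2, so
  g(x) = -2*x^2 + 13*x/5 + 3.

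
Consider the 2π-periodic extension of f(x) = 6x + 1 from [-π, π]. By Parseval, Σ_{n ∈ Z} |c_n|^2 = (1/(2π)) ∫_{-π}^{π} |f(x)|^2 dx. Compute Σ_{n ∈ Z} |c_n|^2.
Σ |c_n|^2 = 12π^2 + 1

Expand and integrate term by term over [-π, π]:
  ∫ (6x)^2 dx = 36·(2π^3/3); ∫ 2·6·(1)·x dx = 0 (odd integrand); ∫ 1^2 dx = 1·2π.
So (1/(2π)) ∫_{-π}^{π} (6x + 1)^2 dx = 36π^2/3 + 1 = 12π^2 + 1.
Parseval ⇒ Σ |c_n|^2 = 12π^2 + 1.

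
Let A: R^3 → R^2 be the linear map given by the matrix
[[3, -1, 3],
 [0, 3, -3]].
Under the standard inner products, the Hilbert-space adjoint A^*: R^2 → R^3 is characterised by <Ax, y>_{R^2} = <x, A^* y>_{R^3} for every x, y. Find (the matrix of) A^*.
A^* = A^T =
[[3, 0],
 [-1, 3],
 [3, -3]]

For real matrices with standard dot products, the defining identity <Ax, y> = <x, A^* y> gives (Ax)^T y = x^T (A^*) y, i.e. x^T A^T y = x^T (A^*) y. Since this holds for all x, y, we must have A^* = A^T. Therefore
A^* =
[[3, 0],
 [-1, 3],
 [3, -3]].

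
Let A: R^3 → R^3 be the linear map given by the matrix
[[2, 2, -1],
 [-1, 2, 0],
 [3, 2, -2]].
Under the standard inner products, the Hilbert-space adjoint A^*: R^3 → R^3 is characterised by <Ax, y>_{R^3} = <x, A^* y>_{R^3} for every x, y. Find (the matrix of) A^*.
A^* = A^T =
[[2, -1, 3],
 [2, 2, 2],
 [-1, 0, -2]]

For real matrices with standard dot products, the defining identity <Ax, y> = <x, A^* y> gives (Ax)^T y = x^T (A^*) y, i.e. x^T A^T y = x^T (A^*) y. Since this holds for all x, y, we must have A^* = A^T. Therefore
A^* =
[[2, -1, 3],
 [2, 2, 2],
 [-1, 0, -2]].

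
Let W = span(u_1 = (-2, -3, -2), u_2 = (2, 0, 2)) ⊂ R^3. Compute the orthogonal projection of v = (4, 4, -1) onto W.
proj_W(v) = (3/2, 4, 3/2)

Set up U = [u_1 | ... | u_2] ∈ R^(3×2). The projector onto W = col(U) is P = U (U^T U)^(-1) U^T.
Compute U^T U =
  [17, -8]
  [-8, 8],
and U^T v = (-18, 6).
Solve U^T U · c = U^T v for the coefficients: c = (-4/3, -7/12). The projection is proj_W(v) = U c.
Check: (v - proj_W(v)) · u_1 = 0  (should be 0).
Check: (v - proj_W(v)) · u_2 = 0  (should be 0).
Result: proj_W(v) = (3/2, 4, 3/2).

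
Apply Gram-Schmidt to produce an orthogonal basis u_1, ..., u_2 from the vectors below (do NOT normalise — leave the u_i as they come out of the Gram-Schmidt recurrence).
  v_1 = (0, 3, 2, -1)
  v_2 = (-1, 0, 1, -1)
Orthogonal basis:
  u_1 = (0, 3, 2, -1)
  u_2 = (-1, -9/14, 4/7, -11/14)

Apply the Gram-Schmidt recurrence
  u_1 = v_1
  u_i = v_i − Σ_{j<i} ((v_i · u_j) / (u_j · u_j)) · u_j.

Step by step this gives:
  u_1 = (0, 3, 2, -1)
  u_2 = (-1, -9/14, 4/7, -11/14)

Orthogonality check:
  u_2 · u_1 = 0 (should be 0)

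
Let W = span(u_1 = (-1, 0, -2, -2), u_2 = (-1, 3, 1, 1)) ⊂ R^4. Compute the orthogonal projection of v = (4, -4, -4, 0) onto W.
proj_W(v) = (20/11, -56/11, -16/11, -16/11)

Set up U = [u_1 | ... | u_2] ∈ R^(4×2). The projector onto W = col(U) is P = U (U^T U)^(-1) U^T.
Compute U^T U =
  [9, -3]
  [-3, 12],
and U^T v = (4, -20).
Solve U^T U · c = U^T v for the coefficients: c = (-4/33, -56/33). The projection is proj_W(v) = U c.
Check: (v - proj_W(v)) · u_1 = 0  (should be 0).
Check: (v - proj_W(v)) · u_2 = 0  (should be 0).
Result: proj_W(v) = (20/11, -56/11, -16/11, -16/11).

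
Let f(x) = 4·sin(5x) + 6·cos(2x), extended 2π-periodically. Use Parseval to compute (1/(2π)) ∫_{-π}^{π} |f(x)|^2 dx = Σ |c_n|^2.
Σ |c_n|^2 = 26

Expand |f|^2 and use orthogonality of {sin(nx), cos(mx)} on [-π, π]:
  ∫_{-π}^{π} sin(nx)^2 dx = π, ∫ cos(mx)^2 dx = π, and cross terms integrate to 0.
So ∫_{-π}^{π} f(x)^2 dx = 4^2 · π + 6^2 · π = (16 + 36)π.
Divide by 2π: (16 + 36)/2 = 26.
By Parseval, this equals Σ |c_n|^2.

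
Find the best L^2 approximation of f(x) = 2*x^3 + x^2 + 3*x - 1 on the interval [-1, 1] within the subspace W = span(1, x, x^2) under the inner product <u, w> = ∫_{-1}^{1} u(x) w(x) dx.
g(x) = x^2 + 21*x/5 - 1

The best approximation g ∈ W is the orthogonal projection of f onto W. Writing g = a_0 + a_1 x + a_2 x^2, the coefficients solve the normal equations G · a = b where
  G_{ij} = <φ_i, φ_j> and b_i = <f, φ_i>, with φ_0 = 1, φ_1 = x, φ_2 = x^2.
G =
  [2, 0, 2/3]
  [0, 2/3, 0]
  [2/3, 0, 2/5],
b = (-4/3, 14/5, -4/15).
Solving gives a_0 = -1, a_1 = 21/5, a_2 = 1, so
  g(x) = x^2 + 21*x/5 - 1.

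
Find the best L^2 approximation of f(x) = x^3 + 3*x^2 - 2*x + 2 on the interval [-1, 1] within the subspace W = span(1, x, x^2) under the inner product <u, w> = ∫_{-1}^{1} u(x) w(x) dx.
g(x) = 3*x^2 - 7*x/5 + 2

The best approximation g ∈ W is the orthogonal projection of f onto W. Writing g = a_0 + a_1 x + a_2 x^2, the coefficients solve the normal equations G · a = b where
  G_{ij} = <φ_i, φ_j> and b_i = <f, φ_i>, with φ_0 = 1, φ_1 = x, φ_2 = x^2.
G =
  [2, 0, 2/3]
  [0, 2/3, 0]
  [2/3, 0, 2/5],
b = (6, -14/15, 38/15).
Solving gives a_0 = 2, a_1 = -7/5, a_2 = 3, so
  g(x) = 3*x^2 - 7*x/5 + 2.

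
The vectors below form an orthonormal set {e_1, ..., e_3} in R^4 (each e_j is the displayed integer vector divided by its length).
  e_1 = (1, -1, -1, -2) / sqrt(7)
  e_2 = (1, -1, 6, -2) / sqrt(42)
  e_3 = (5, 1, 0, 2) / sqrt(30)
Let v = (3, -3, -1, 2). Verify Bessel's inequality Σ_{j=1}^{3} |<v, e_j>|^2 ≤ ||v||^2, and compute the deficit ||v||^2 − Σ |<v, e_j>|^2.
Σ |<v, e_j>|^2 = 51/5; ||v||^2 = 23; deficit = 64/5

Write each e_j = u_j / sqrt(<u_j, u_j>) where u_j is the displayed integer vector. Then <v, e_j> = <v, u_j> / sqrt(<u_j, u_j>), so |<v, e_j>|^2 = <v, u_j>^2 / <u_j, u_j>.
Coefficients: <v, e_1> = 3/sqrt(7), <v, e_2> = -4/sqrt(42), <v, e_3> = 16/sqrt(30).
Square and sum: Σ |<v, e_j>|^2 = 51/5.
Compute ||v||^2 = v·v = 23.
Deficit = 23 − 51/5 = 64/5 ≥ 0, confirming Bessel's inequality. (The deficit equals ||v − Σ <v,e_j> e_j||^2, the squared distance from v to span{e_j}.)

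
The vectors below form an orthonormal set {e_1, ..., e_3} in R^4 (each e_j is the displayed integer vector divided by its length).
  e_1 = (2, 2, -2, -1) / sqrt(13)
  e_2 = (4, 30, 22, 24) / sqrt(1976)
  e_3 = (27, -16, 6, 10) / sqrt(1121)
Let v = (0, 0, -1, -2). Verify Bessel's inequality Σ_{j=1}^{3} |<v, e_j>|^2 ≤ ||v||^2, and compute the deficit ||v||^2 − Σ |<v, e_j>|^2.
Σ |<v, e_j>|^2 = 509/118; ||v||^2 = 5; deficit = 81/118

Write each e_j = u_j / sqrt(<u_j, u_j>) where u_j is the displayed integer vector. Then <v, e_j> = <v, u_j> / sqrt(<u_j, u_j>), so |<v, e_j>|^2 = <v, u_j>^2 / <u_j, u_j>.
Coefficients: <v, e_1> = 4/sqrt(13), <v, e_2> = -70/sqrt(1976), <v, e_3> = -26/sqrt(1121).
Square and sum: Σ |<v, e_j>|^2 = 509/118.
Compute ||v||^2 = v·v = 5.
Deficit = 5 − 509/118 = 81/118 ≥ 0, confirming Bessel's inequality. (The deficit equals ||v − Σ <v,e_j> e_j||^2, the squared distance from v to span{e_j}.)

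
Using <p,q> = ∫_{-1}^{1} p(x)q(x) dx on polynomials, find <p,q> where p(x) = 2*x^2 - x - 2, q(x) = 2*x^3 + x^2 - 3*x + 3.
<p,q> = -22/3

Expand the product: p(x)·q(x) = 4*x^5 - 11*x^3 + 7*x^2 + 3*x - 6.
∫_{-1}^{1} of each monomial x^k gives [2/(k+1) if k even, 0 if k odd]. Integrating term-by-term (or equivalently evaluating the antiderivative F(x) = 2*x^6/3 - 11*x^4/4 + 7*x^3/3 + 3*x^2/2 - 6*x at the endpoints):
  F(1) − F(−1) = -17/4 − (37/12) = -22/3.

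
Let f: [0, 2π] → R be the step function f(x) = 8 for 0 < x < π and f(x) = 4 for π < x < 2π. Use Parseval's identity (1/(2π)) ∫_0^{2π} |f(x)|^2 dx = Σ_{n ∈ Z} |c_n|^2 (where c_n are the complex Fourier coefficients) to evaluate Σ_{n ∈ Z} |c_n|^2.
Σ |c_n|^2 = 40

Parseval equates the L^2 energy of f (normalised by 1/(2π)) with the ℓ^2 sum of its Fourier coefficients: (1/(2π)) ∫_0^{2π} |f|^2 = Σ |c_n|^2.
Compute the left side: (1/(2π)) [∫_0^π 8^2 dx + ∫_π^{2π} 4^2 dx] = (1/(2π)) · (64π + 16π) = (64 + 16)/2 = 40.
So Σ_{n ∈ Z} |c_n|^2 = 40.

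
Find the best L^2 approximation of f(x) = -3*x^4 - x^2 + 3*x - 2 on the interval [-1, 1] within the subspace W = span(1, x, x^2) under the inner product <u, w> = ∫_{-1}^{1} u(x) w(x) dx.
g(x) = -25*x^2/7 + 3*x - 61/35

The best approximation g ∈ W is the orthogonal projection of f onto W. Writing g = a_0 + a_1 x + a_2 x^2, the coefficients solve the normal equations G · a = b where
  G_{ij} = <φ_i, φ_j> and b_i = <f, φ_i>, with φ_0 = 1, φ_1 = x, φ_2 = x^2.
G =
  [2, 0, 2/3]
  [0, 2/3, 0]
  [2/3, 0, 2/5],
b = (-88/15, 2, -272/105).
Solving gives a_0 = -61/35, a_1 = 3, a_2 = -25/7, so
  g(x) = -25*x^2/7 + 3*x - 61/35.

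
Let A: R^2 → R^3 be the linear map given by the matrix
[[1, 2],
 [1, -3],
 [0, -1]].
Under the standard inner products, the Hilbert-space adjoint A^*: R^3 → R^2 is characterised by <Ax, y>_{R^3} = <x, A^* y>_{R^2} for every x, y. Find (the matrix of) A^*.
A^* = A^T =
[[1, 1, 0],
 [2, -3, -1]]

For real matrices with standard dot products, the defining identity <Ax, y> = <x, A^* y> gives (Ax)^T y = x^T (A^*) y, i.e. x^T A^T y = x^T (A^*) y. Since this holds for all x, y, we must have A^* = A^T. Therefore
A^* =
[[1, 1, 0],
 [2, -3, -1]].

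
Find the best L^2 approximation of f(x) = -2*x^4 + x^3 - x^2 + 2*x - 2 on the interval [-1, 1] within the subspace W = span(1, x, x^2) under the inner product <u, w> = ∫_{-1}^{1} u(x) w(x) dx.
g(x) = -19*x^2/7 + 13*x/5 - 64/35

The best approximation g ∈ W is the orthogonal projection of f onto W. Writing g = a_0 + a_1 x + a_2 x^2, the coefficients solve the normal equations G · a = b where
  G_{ij} = <φ_i, φ_j> and b_i = <f, φ_i>, with φ_0 = 1, φ_1 = x, φ_2 = x^2.
G =
  [2, 0, 2/3]
  [0, 2/3, 0]
  [2/3, 0, 2/5],
b = (-82/15, 26/15, -242/105).
Solving gives a_0 = -64/35, a_1 = 13/5, a_2 = -19/7, so
  g(x) = -19*x^2/7 + 13*x/5 - 64/35.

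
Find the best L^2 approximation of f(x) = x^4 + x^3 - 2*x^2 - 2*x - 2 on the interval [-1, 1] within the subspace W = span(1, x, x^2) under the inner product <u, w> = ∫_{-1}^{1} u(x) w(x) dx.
g(x) = -8*x^2/7 - 7*x/5 - 73/35

The best approximation g ∈ W is the orthogonal projection of f onto W. Writing g = a_0 + a_1 x + a_2 x^2, the coefficients solve the normal equations G · a = b where
  G_{ij} = <φ_i, φ_j> and b_i = <f, φ_i>, with φ_0 = 1, φ_1 = x, φ_2 = x^2.
G =
  [2, 0, 2/3]
  [0, 2/3, 0]
  [2/3, 0, 2/5],
b = (-74/15, -14/15, -194/105).
Solving gives a_0 = -73/35, a_1 = -7/5, a_2 = -8/7, so
  g(x) = -8*x^2/7 - 7*x/5 - 73/35.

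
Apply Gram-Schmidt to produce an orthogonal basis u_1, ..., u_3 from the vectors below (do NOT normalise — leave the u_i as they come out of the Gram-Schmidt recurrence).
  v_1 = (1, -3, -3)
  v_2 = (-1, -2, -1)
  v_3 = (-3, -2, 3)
Orthogonal basis:
  u_1 = (1, -3, -3)
  u_2 = (-27/19, -14/19, 5/19)
  u_3 = (21/25, -28/25, 7/5)

Apply the Gram-Schmidt recurrence
  u_1 = v_1
  u_i = v_i − Σ_{j<i} ((v_i · u_j) / (u_j · u_j)) · u_j.

Step by step this gives:
  u_1 = (1, -3, -3)
  u_2 = (-27/19, -14/19, 5/19)
  u_3 = (21/25, -28/25, 7/5)

Orthogonality check:
  u_2 · u_1 = 0 (should be 0)
  u_3 · u_1 = 0 (should be 0)
  u_3 · u_2 = 0 (should be 0)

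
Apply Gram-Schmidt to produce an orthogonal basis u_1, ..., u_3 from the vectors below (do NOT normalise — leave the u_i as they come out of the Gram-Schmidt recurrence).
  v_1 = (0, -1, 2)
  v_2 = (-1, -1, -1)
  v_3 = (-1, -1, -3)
Orthogonal basis:
  u_1 = (0, -1, 2)
  u_2 = (-1, -6/5, -3/5)
  u_3 = (3/7, -2/7, -1/7)

Apply the Gram-Schmidt recurrence
  u_1 = v_1
  u_i = v_i − Σ_{j<i} ((v_i · u_j) / (u_j · u_j)) · u_j.

Step by step this gives:
  u_1 = (0, -1, 2)
  u_2 = (-1, -6/5, -3/5)
  u_3 = (3/7, -2/7, -1/7)

Orthogonality check:
  u_2 · u_1 = 0 (should be 0)
  u_3 · u_1 = 0 (should be 0)
  u_3 · u_2 = 0 (should be 0)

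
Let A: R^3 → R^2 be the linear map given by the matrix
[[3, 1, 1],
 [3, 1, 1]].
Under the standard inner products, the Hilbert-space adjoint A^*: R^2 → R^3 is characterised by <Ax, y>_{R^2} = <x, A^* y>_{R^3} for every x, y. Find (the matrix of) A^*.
A^* = A^T =
[[3, 3],
 [1, 1],
 [1, 1]]

For real matrices with standard dot products, the defining identity <Ax, y> = <x, A^* y> gives (Ax)^T y = x^T (A^*) y, i.e. x^T A^T y = x^T (A^*) y. Since this holds for all x, y, we must have A^* = A^T. Therefore
A^* =
[[3, 3],
 [1, 1],
 [1, 1]].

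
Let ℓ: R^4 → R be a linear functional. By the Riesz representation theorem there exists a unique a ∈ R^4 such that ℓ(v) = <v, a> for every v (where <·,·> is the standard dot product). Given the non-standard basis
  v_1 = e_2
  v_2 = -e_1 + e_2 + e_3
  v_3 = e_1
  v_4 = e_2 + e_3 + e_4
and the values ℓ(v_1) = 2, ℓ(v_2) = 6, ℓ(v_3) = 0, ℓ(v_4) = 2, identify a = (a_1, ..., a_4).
a = (0, 2, 4, -4)

Write a = (a_1, ..., a_4) in the standard basis. For each basis vector v_i, ℓ(v_i) = <v_i, a> is a linear equation in the a_j's. Collect the n equations into a matrix system V a = ℓ, where row i of V is v_i (expressed in the standard basis). Since V is invertible (lower-triangular with 1s on the diagonal, up to permutation), solve by back-substitution:
  V =
[[0, 1, 0, 0],
 [-1, 1, 1, 0],
 [1, 0, 0, 0],
 [0, 1, 1, 1]]
  V a = (2, 6, 0, 2)
Solving gives a = (0, 2, 4, -4).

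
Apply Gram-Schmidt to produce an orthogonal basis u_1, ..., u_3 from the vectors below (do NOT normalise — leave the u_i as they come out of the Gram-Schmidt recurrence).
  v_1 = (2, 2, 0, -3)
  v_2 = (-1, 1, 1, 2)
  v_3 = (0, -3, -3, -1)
Orthogonal basis:
  u_1 = (2, 2, 0, -3)
  u_2 = (-5/17, 29/17, 1, 16/17)
  u_3 = (-16/83, 43/83, -95/83, 18/83)

Apply the Gram-Schmidt recurrence
  u_1 = v_1
  u_i = v_i − Σ_{j<i} ((v_i · u_j) / (u_j · u_j)) · u_j.

Step by step this gives:
  u_1 = (2, 2, 0, -3)
  u_2 = (-5/17, 29/17, 1, 16/17)
  u_3 = (-16/83, 43/83, -95/83, 18/83)

Orthogonality check:
  u_2 · u_1 = 0 (should be 0)
  u_3 · u_1 = 0 (should be 0)
  u_3 · u_2 = 0 (should be 0)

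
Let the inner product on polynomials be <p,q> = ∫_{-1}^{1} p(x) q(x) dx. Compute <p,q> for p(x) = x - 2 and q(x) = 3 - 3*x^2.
<p,q> = -8

Expand the product: p(x)·q(x) = -3*x^3 + 6*x^2 + 3*x - 6.
∫_{-1}^{1} of each monomial x^k gives [2/(k+1) if k even, 0 if k odd]. Integrating term-by-term (or equivalently evaluating the antiderivative F(x) = -3*x^4/4 + 2*x^3 + 3*x^2/2 - 6*x at the endpoints):
  F(1) − F(−1) = -13/4 − (19/4) = -8.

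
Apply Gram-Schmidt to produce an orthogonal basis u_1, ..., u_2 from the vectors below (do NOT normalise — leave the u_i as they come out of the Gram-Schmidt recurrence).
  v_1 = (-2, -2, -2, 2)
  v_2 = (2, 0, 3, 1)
Orthogonal basis:
  u_1 = (-2, -2, -2, 2)
  u_2 = (1, -1, 2, 2)

Apply the Gram-Schmidt recurrence
  u_1 = v_1
  u_i = v_i − Σ_{j<i} ((v_i · u_j) / (u_j · u_j)) · u_j.

Step by step this gives:
  u_1 = (-2, -2, -2, 2)
  u_2 = (1, -1, 2, 2)

Orthogonality check:
  u_2 · u_1 = 0 (should be 0)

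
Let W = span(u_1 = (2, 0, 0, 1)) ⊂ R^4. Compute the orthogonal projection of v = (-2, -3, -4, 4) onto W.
proj_W(v) = (0, 0, 0, 0)

Set up U = [u_1 | ... | u_1] ∈ R^(4×1). The projector onto W = col(U) is P = U (U^T U)^(-1) U^T.
Compute U^T U =
  [5],
and U^T v = (0).
Solve U^T U · c = U^T v for the coefficients: c = (0). The projection is proj_W(v) = U c.
Check: (v - proj_W(v)) · u_1 = 0  (should be 0).
Result: proj_W(v) = (0, 0, 0, 0).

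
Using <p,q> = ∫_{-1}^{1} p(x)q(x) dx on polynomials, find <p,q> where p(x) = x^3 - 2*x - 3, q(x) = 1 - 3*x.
<p,q> = -16/5

Expand the product: p(x)·q(x) = -3*x^4 + x^3 + 6*x^2 + 7*x - 3.
∫_{-1}^{1} of each monomial x^k gives [2/(k+1) if k even, 0 if k odd]. Integrating term-by-term (or equivalently evaluating the antiderivative F(x) = -3*x^5/5 + x^4/4 + 2*x^3 + 7*x^2/2 - 3*x at the endpoints):
  F(1) − F(−1) = 43/20 − (107/20) = -16/5.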